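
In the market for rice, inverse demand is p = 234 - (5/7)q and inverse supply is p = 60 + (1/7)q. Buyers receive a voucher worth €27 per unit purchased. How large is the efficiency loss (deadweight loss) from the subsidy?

Deadweight loss = €425.25

Pre-subsidy: 234 - (5/7)q = 60 + (1/7)q gives q* = 203 and p* = 89.
With the rebate, buyers effectively pay pb = ps − 27, where ps is the price sellers receive.
On the curves, pb = 234 - (5/7)q and ps = 60 + (1/7)q; the wedge ps − pb = 27 gives 60 + (1/7)q − (234 - (5/7)q) = 27, so q' = 234.5.
Then pb = 234 − (5/7)·234.5 = 66.5 and ps = 60 + (1/7)·234.5 = 93.5.
The subsidy expands output by 234.5 − 203 = 31.5 past the efficient level; on those units the gap between marginal cost and willingness to pay runs from 0 up to 27.
DWL = ½ × 27 × 31.5 = 425.25.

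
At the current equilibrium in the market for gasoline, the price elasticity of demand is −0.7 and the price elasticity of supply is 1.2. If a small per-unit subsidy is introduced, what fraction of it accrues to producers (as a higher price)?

Producer share = 7/19

For a small subsidy around the equilibrium, the benefit split depends on the relative slopes, which at a point are proportional to the elasticities.
Buyer share = εs/(εs + |εd|) = 1.2/(1.2 + 0.7) = 12/19; seller share = |εd|/(εs + |εd|) = 7/19.
So producers capture 7/19 of the subsidy.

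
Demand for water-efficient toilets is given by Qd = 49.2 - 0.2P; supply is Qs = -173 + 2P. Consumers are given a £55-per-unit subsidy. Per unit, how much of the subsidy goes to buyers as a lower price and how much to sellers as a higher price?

Buyers gain £50 per unit; sellers gain £5 per unit

Pre-subsidy: 49.2 - 0.2P = -173 + 2P gives P* = 101, Q* = 29.
With the rebate, buyers effectively pay Pb = Ps − 55, where Ps is the price sellers receive.
Demand in terms of Ps becomes Qd = 49.2 − 0.2(Ps − 55) = 60.2 - 0.2Ps. Setting this equal to supply: 60.2 - 0.2Ps = -173 + 2Ps, so Ps = 106.
Buyers pay Pb = 106 − 55 = 51; Q' = -173 + 2·106 = 39.
Buyers' price falls by P* − Pb = 101 − 51 = 50; sellers' price rises by Ps − P* = 106 − 101 = 5.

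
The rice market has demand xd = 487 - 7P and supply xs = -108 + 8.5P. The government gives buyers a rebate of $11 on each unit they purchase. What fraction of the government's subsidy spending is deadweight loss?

DWL / government spending = 1309/16152

Pre-subsidy: 487 - 7P = -108 + 8.5P gives P* = 1190/31, x* = 6767/31.
With the rebate, buyers effectively pay Pb = Ps − 11, where Ps is the price sellers receive.
Demand in terms of Ps becomes xd = 487 − 7(Ps − 11) = 564 - 7Ps. Setting this equal to supply: 564 - 7Ps = -108 + 8.5Ps, so Ps = 1344/31.
Buyers pay Pb = 1344/31 − 11 = 1003/31; x' = -108 + 8.5·(1344/31) = 8076/31.
ΔCS = ½(6767/31 + 8076/31)(1190/31 − 1003/31) = 2775641/1922; ΔPS = ½(6767/31 + 8076/31)(1344/31 − 1190/31) = 1142911/961.
Government spending = 11 × 8076/31 = 88836/31.
DWL = ½ × 11 × (8076/31 − 6767/31) = 14399/62; fraction = (14399/62) / (88836/31) = 1309/16152.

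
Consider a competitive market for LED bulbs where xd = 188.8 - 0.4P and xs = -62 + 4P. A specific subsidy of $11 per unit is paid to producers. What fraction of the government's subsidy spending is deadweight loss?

DWL / government spending = 1/85

Pre-subsidy: 188.8 - 0.4P = -62 + 4P gives P* = 57, x* = 166.
With the subsidy, sellers receive Ps = Pb + 11 for each unit, where Pb is the price buyers pay.
Supply in terms of Pb becomes xs = -62 + 4(Pb + 11) = -18 + 4Pb. Setting this equal to demand: 188.8 - 0.4Pb = -18 + 4Pb, so Pb = 47.
Sellers receive Ps = 47 + 11 = 58; x' = 188.8 − 0.4·47 = 170.
ΔCS = ½(166 + 170)(57 − 47) = 1680; ΔPS = ½(166 + 170)(58 − 57) = 168.
Government spending = 11 × 170 = 1870.
DWL = ½ × 11 × (170 − 166) = 22; fraction = 22 / 1870 = 1/85.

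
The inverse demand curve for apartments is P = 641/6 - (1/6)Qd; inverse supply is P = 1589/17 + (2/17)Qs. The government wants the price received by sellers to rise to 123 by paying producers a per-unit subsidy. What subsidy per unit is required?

Required subsidy s = 58 per unit

At a seller price of 123, quantity supplied is -794.5 + 8.5·123 = 251.
Buyers absorb 251 only when they pay Pb = 641/6 − (1/6)·251 = 65.
s = Ps − Pb = 123 − 65 = 58.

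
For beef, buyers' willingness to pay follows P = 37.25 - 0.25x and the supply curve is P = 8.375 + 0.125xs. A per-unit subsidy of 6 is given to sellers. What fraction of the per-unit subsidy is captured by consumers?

Consumer share = 2/3

Pre-subsidy: 37.25 - 0.25x = 8.375 + 0.125x gives x* = 77 and P* = 18.
With the subsidy, sellers receive Ps = Pb + 6 for each unit, where Pb is the price buyers pay.
On the curves, Pb = 37.25 - 0.25x and Ps = 8.375 + 0.125x; the wedge Ps − Pb = 6 gives 8.375 + 0.125x − (37.25 - 0.25x) = 6, so x' = 93.
Then Pb = 37.25 − 0.25·93 = 14 and Ps = 8.375 + 0.125·93 = 20.
Buyers' price falls by P* − Pb = 18 − 14 = 4; sellers' price rises by Ps − P* = 20 − 18 = 2.
So consumers capture 4/6 = 2/3 of each unit of subsidy.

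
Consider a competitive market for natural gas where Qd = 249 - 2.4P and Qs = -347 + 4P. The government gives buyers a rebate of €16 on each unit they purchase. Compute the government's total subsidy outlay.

Government cost = €792

Pre-subsidy: 249 - 2.4P = -347 + 4P gives P* = 93.125, Q* = 25.5.
With the rebate, buyers effectively pay Pb = Ps − 16, where Ps is the price sellers receive.
Demand in terms of Ps becomes Qd = 249 − 2.4(Ps − 16) = 287.4 - 2.4Ps. Setting this equal to supply: 287.4 - 2.4Ps = -347 + 4Ps, so Ps = 99.125.
Buyers pay Pb = 99.125 − 16 = 83.125; Q' = -347 + 4·99.125 = 49.5.
Government outlay = subsidy × quantity = 16 × 49.5 = 792.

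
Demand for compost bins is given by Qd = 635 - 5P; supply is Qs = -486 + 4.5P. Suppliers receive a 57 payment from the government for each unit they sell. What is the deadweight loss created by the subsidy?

Pre-subsidy: 635 - 5P = -486 + 4.5P gives P* = 118, Q* = 45.
With the subsidy, sellers receive Ps = Pb + 57 for each unit, where Pb is the price buyers pay.
Supply in terms of Pb becomes Qs = -486 + 4.5(Pb + 57) = -229.5 + 4.5Pb. Setting this equal to demand: 635 - 5Pb = -229.5 + 4.5Pb, so Pb = 91.
Sellers receive Ps = 91 + 57 = 148; Q' = 635 − 5·91 = 180.
The subsidy expands output by 180 − 45 = 135 past the efficient level; on those units the gap between marginal cost and willingness to pay runs from 0 up to 57.
DWL = ½ × 57 × 135 = 3847.5.

Deadweight loss = 3847.5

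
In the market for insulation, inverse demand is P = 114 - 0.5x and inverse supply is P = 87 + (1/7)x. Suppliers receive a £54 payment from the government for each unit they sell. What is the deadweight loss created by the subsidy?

Pre-subsidy: 114 - 0.5x = 87 + (1/7)x gives x* = 42 and P* = 93.
With the subsidy, sellers receive Ps = Pb + 54 for each unit, where Pb is the price buyers pay.
On the curves, Pb = 114 - 0.5x and Ps = 87 + (1/7)x; the wedge Ps − Pb = 54 gives 87 + (1/7)x − (114 - 0.5x) = 54, so x' = 126.
Then Pb = 114 − 0.5·126 = 51 and Ps = 87 + (1/7)·126 = 105.
The subsidy expands output by 126 − 42 = 84 past the efficient level; on those units the gap between marginal cost and willingness to pay runs from 0 up to 54.
DWL = ½ × 54 × 84 = 2268.

Deadweight loss = £2268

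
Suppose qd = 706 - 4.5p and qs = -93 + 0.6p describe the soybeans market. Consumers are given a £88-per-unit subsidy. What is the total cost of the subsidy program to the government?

Pre-subsidy: 706 - 4.5p = -93 + 0.6p gives p* = 470/3, q* = 1.
With the rebate, buyers effectively pay pb = ps − 88, where ps is the price sellers receive.
Demand in terms of ps becomes qd = 706 − 4.5(ps − 88) = 1102 - 4.5ps. Setting this equal to supply: 1102 - 4.5ps = -93 + 0.6ps, so ps = 11950/51.
Buyers pay pb = 11950/51 − 88 = 7462/51; q' = -93 + 0.6·(11950/51) = 809/17.
Government outlay = subsidy × quantity = 88 × 809/17 = 71192/17.

Government cost = 71192/17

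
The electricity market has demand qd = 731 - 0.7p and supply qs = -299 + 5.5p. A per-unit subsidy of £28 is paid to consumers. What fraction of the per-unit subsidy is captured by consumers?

Consumer share = 55/62

Pre-subsidy: 731 - 0.7p = -299 + 5.5p gives p* = 5150/31, q* = 19056/31.
With the rebate, buyers effectively pay pb = ps − 28, where ps is the price sellers receive.
Demand in terms of ps becomes qd = 731 − 0.7(ps − 28) = 750.6 - 0.7ps. Setting this equal to supply: 750.6 - 0.7ps = -299 + 5.5ps, so ps = 5248/31.
Buyers pay pb = 5248/31 − 28 = 4380/31; q' = -299 + 5.5·(5248/31) = 19595/31.
Buyers' price falls by p* − pb = 5150/31 − 4380/31 = 770/31; sellers' price rises by ps − p* = 5248/31 − 5150/31 = 98/31.
So consumers capture (770/31)/28 = 55/62 of each unit of subsidy.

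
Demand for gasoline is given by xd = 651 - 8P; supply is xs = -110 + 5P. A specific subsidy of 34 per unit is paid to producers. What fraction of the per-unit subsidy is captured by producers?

Pre-subsidy: 651 - 8P = -110 + 5P gives P* = 761/13, x* = 2375/13.
With the subsidy, sellers receive Ps = Pb + 34 for each unit, where Pb is the price buyers pay.
Supply in terms of Pb becomes xs = -110 + 5(Pb + 34) = 60 + 5Pb. Setting this equal to demand: 651 - 8Pb = 60 + 5Pb, so Pb = 591/13.
Sellers receive Ps = 591/13 + 34 = 1033/13; x' = 651 − 8·(591/13) = 3735/13.
Buyers' price falls by P* − Pb = 761/13 − 591/13 = 170/13; sellers' price rises by Ps − P* = 1033/13 − 761/13 = 272/13.
So producers capture (272/13)/34 = 8/13 of each unit of subsidy.

Producer share = 8/13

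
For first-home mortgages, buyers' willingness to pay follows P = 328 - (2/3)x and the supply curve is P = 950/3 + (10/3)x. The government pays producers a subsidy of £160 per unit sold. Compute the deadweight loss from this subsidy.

Deadweight loss = £3200

Pre-subsidy: 328 - (2/3)x = 950/3 + (10/3)x gives x* = 17/6 and P* = 2935/9.
With the subsidy, sellers receive Ps = Pb + 160 for each unit, where Pb is the price buyers pay.
On the curves, Pb = 328 - (2/3)x and Ps = 950/3 + (10/3)x; the wedge Ps − Pb = 160 gives 950/3 + (10/3)x − (328 - (2/3)x) = 160, so x' = 257/6.
Then Pb = 328 − (2/3)·(257/6) = 2695/9 and Ps = 950/3 + (10/3)·(257/6) = 4135/9.
The subsidy expands output by 257/6 − 17/6 = 40 past the efficient level; on those units the gap between marginal cost and willingness to pay runs from 0 up to 160.
DWL = ½ × 160 × 40 = 3200.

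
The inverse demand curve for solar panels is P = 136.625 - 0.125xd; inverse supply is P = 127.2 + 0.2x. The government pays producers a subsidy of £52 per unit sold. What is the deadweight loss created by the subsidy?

Deadweight loss = £4160

Pre-subsidy: 136.625 - 0.125x = 127.2 + 0.2x gives x* = 29 and P* = 133.
With the subsidy, sellers receive Ps = Pb + 52 for each unit, where Pb is the price buyers pay.
On the curves, Pb = 136.625 - 0.125x and Ps = 127.2 + 0.2x; the wedge Ps − Pb = 52 gives 127.2 + 0.2x − (136.625 - 0.125x) = 52, so x' = 189.
Then Pb = 136.625 − 0.125·189 = 113 and Ps = 127.2 + 0.2·189 = 165.
The subsidy expands output by 189 − 29 = 160 past the efficient level; on those units the gap between marginal cost and willingness to pay runs from 0 up to 52.
DWL = ½ × 52 × 160 = 4160.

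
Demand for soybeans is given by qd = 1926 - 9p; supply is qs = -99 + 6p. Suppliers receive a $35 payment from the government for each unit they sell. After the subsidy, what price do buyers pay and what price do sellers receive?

Pre-subsidy: 1926 - 9p = -99 + 6p gives p* = 135, q* = 711.
With the subsidy, sellers receive ps = pb + 35 for each unit, where pb is the price buyers pay.
Supply in terms of pb becomes qs = -99 + 6(pb + 35) = 111 + 6pb. Setting this equal to demand: 1926 - 9pb = 111 + 6pb, so pb = 121.
Sellers receive ps = 121 + 35 = 156; q' = 1926 − 9·121 = 837.

Buyers pay $121; sellers receive $156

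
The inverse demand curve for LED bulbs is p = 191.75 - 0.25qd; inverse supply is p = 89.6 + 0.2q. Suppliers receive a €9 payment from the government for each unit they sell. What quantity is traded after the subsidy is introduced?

Pre-subsidy: 191.75 - 0.25q = 89.6 + 0.2q gives q* = 227 and p* = 135.
With the subsidy, sellers receive ps = pb + 9 for each unit, where pb is the price buyers pay.
On the curves, pb = 191.75 - 0.25q and ps = 89.6 + 0.2q; the wedge ps − pb = 9 gives 89.6 + 0.2q − (191.75 - 0.25q) = 9, so q' = 247.
Then pb = 191.75 − 0.25·247 = 130 and ps = 89.6 + 0.2·247 = 139.

q' = 247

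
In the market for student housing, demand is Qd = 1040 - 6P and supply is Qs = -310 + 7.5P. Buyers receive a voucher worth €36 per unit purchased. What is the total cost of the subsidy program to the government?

Pre-subsidy: 1040 - 6P = -310 + 7.5P gives P* = 100, Q* = 440.
With the rebate, buyers effectively pay Pb = Ps − 36, where Ps is the price sellers receive.
Demand in terms of Ps becomes Qd = 1040 − 6(Ps − 36) = 1256 - 6Ps. Setting this equal to supply: 1256 - 6Ps = -310 + 7.5Ps, so Ps = 116.
Buyers pay Pb = 116 − 36 = 80; Q' = -310 + 7.5·116 = 560.
Government outlay = subsidy × quantity = 36 × 560 = 20160.

Government cost = €20160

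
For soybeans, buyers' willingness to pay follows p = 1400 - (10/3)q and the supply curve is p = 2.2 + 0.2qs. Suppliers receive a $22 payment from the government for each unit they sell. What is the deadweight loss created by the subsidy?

Pre-subsidy: 1400 - (10/3)q = 2.2 + 0.2q gives q* = 20967/53 and p* = 4310/53.
With the subsidy, sellers receive ps = pb + 22 for each unit, where pb is the price buyers pay.
On the curves, pb = 1400 - (10/3)q and ps = 2.2 + 0.2q; the wedge ps − pb = 22 gives 2.2 + 0.2q − (1400 - (10/3)q) = 22, so q' = 21297/53.
Then pb = 1400 − (10/3)·(21297/53) = 3210/53 and ps = 2.2 + 0.2·(21297/53) = 4376/53.
The subsidy expands output by 21297/53 − 20967/53 = 330/53 past the efficient level; on those units the gap between marginal cost and willingness to pay runs from 0 up to 22.
DWL = ½ × 22 × 330/53 = 3630/53.

Deadweight loss = 3630/53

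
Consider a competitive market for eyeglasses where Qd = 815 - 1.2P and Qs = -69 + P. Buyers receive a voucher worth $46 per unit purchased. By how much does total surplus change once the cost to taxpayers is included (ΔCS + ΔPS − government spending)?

Pre-subsidy: 815 - 1.2P = -69 + P gives P* = 4420/11, Q* = 3661/11.
With the rebate, buyers effectively pay Pb = Ps − 46, where Ps is the price sellers receive.
Demand in terms of Ps becomes Qd = 815 − 1.2(Ps − 46) = 870.2 - 1.2Ps. Setting this equal to supply: 870.2 - 1.2Ps = -69 + Ps, so Ps = 4696/11.
Buyers pay Pb = 4696/11 − 46 = 4190/11; Q' = -69 + 1·(4696/11) = 3937/11.
ΔCS = ½(3661/11 + 3937/11)(4420/11 − 4190/11) = 873770/121; ΔPS = ½(3661/11 + 3937/11)(4696/11 − 4420/11) = 1048524/121.
Government spending = 46 × 3937/11 = 181102/11.
Net change = 873770/121 + 1048524/121 − 181102/11 = -6348/11. The loss equals the DWL triangle ½·46·276/11.

Net change in total surplus = -6348/11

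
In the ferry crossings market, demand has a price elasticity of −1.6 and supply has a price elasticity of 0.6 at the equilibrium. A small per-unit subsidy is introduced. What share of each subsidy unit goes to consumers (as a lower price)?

Consumer share = 3/11

For a small subsidy around the equilibrium, the benefit split depends on the relative slopes, which at a point are proportional to the elasticities.
Buyer share = εs/(εs + |εd|) = 0.6/(0.6 + 1.6) = 3/11; seller share = |εd|/(εs + |εd|) = 8/11.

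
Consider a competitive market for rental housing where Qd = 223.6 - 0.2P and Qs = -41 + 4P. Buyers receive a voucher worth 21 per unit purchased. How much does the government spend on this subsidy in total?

Government cost = 4515

Pre-subsidy: 223.6 - 0.2P = -41 + 4P gives P* = 63, Q* = 211.
With the rebate, buyers effectively pay Pb = Ps − 21, where Ps is the price sellers receive.
Demand in terms of Ps becomes Qd = 223.6 − 0.2(Ps − 21) = 227.8 - 0.2Ps. Setting this equal to supply: 227.8 - 0.2Ps = -41 + 4Ps, so Ps = 64.
Buyers pay Pb = 64 − 21 = 43; Q' = -41 + 4·64 = 215.
Government outlay = subsidy × quantity = 21 × 215 = 4515.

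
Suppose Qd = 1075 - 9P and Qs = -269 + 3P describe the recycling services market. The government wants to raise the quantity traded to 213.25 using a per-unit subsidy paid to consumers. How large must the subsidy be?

Required subsidy s = 65 per unit

At Q = 213.25, invert demand for the buyer price: Pb = (1075 − 213.25)/9 = 95.75; invert supply for the seller price: Ps = (213.25 − (-269))/3 = 160.75.
The subsidy must fill the gap: s = Ps − Pb = 160.75 − 95.75 = 65.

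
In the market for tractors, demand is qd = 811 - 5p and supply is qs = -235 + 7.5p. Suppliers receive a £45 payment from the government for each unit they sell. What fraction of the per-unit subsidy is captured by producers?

Producer share = 0.4

Pre-subsidy: 811 - 5p = -235 + 7.5p gives p* = 83.68, q* = 392.6.
With the subsidy, sellers receive ps = pb + 45 for each unit, where pb is the price buyers pay.
Supply in terms of pb becomes qs = -235 + 7.5(pb + 45) = 102.5 + 7.5pb. Setting this equal to demand: 811 - 5pb = 102.5 + 7.5pb, so pb = 56.68.
Sellers receive ps = 56.68 + 45 = 101.68; q' = 811 − 5·56.68 = 527.6.
Buyers' price falls by p* − pb = 83.68 − 56.68 = 27; sellers' price rises by ps − p* = 101.68 − 83.68 = 18.
So producers capture 18/45 = 0.4 of each unit of subsidy.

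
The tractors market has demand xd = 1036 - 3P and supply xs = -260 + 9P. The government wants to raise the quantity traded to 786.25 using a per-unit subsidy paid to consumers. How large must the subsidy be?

Required subsidy s = 33 per unit

At x = 786.25, invert demand for the buyer price: Pb = (1036 − 786.25)/3 = 83.25; invert supply for the seller price: Ps = (786.25 − (-260))/9 = 116.25.
The subsidy must fill the gap: s = Ps − Pb = 116.25 − 83.25 = 33.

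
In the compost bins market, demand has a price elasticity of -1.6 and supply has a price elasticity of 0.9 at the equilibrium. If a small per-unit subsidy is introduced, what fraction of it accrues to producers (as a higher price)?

For a small subsidy around the equilibrium, the benefit split depends on the relative slopes, which at a point are proportional to the elasticities.
Buyer share = εs/(εs + |εd|) = 0.9/(0.9 + 1.6) = 0.36; seller share = |εd|/(εs + |εd|) = 0.64.
So producers capture 0.64 of the subsidy.

Producer share = 0.64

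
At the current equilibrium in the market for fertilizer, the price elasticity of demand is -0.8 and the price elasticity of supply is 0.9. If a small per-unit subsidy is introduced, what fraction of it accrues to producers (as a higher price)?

For a small subsidy around the equilibrium, the benefit split depends on the relative slopes, which at a point are proportional to the elasticities.
Buyer share = εs/(εs + |εd|) = 0.9/(0.9 + 0.8) = 9/17; seller share = |εd|/(εs + |εd|) = 8/17.
So producers capture 8/17 of the subsidy.

Producer share = 8/17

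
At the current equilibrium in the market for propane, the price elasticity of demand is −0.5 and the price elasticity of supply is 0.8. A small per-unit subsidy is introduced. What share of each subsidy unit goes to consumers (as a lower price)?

For a small subsidy around the equilibrium, the benefit split depends on the relative slopes, which at a point are proportional to the elasticities.
Buyer share = εs/(εs + |εd|) = 0.8/(0.8 + 0.5) = 8/13; seller share = |εd|/(εs + |εd|) = 5/13.

Consumer share = 8/13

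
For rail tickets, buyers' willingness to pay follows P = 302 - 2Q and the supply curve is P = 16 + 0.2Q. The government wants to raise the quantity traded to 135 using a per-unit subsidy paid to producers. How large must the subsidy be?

At Q = 135, from the demand curve buyers pay Pb = 302 − 2·135 = 32; from the supply curve sellers need Ps = 16 + 0.2·135 = 43.
The subsidy must fill the gap: s = Ps − Pb = 43 − 32 = 11.

Required subsidy s = 11 per unit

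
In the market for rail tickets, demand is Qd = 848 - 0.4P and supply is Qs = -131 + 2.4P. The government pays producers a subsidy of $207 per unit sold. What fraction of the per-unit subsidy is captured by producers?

Producer share = 1/7

Pre-subsidy: 848 - 0.4P = -131 + 2.4P gives P* = 4895/14, Q* = 4957/7.
With the subsidy, sellers receive Ps = Pb + 207 for each unit, where Pb is the price buyers pay.
Supply in terms of Pb becomes Qs = -131 + 2.4(Pb + 207) = 365.8 + 2.4Pb. Setting this equal to demand: 848 - 0.4Pb = 365.8 + 2.4Pb, so Pb = 2411/14.
Sellers receive Ps = 2411/14 + 207 = 5309/14; Q' = 848 − 0.4·(2411/14) = 27269/35.
Buyers' price falls by P* − Pb = 4895/14 − 2411/14 = 1242/7; sellers' price rises by Ps − P* = 5309/14 − 4895/14 = 207/7.
So producers capture (207/7)/207 = 1/7 of each unit of subsidy.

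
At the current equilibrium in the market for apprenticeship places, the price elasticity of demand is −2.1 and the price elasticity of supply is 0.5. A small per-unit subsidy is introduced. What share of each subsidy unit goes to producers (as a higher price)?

Producer share = 21/26

For a small subsidy around the equilibrium, the benefit split depends on the relative slopes, which at a point are proportional to the elasticities.
Buyer share = εs/(εs + |εd|) = 0.5/(0.5 + 2.1) = 5/26; seller share = |εd|/(εs + |εd|) = 21/26.
So producers capture 21/26 of the subsidy.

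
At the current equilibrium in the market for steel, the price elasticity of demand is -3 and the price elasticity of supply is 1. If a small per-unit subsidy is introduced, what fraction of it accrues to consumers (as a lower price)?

Consumer share = 0.25

For a small subsidy around the equilibrium, the benefit split depends on the relative slopes, which at a point are proportional to the elasticities.
Buyer share = εs/(εs + |εd|) = 1/(1 + 3) = 0.25; seller share = |εd|/(εs + |εd|) = 0.75.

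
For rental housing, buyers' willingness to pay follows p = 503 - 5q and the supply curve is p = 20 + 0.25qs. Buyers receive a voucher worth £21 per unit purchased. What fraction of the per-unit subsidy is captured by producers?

Producer share = 1/21

Pre-subsidy: 503 - 5q = 20 + 0.25q gives q* = 92 and p* = 43.
With the rebate, buyers effectively pay pb = ps − 21, where ps is the price sellers receive.
On the curves, pb = 503 - 5q and ps = 20 + 0.25q; the wedge ps − pb = 21 gives 20 + 0.25q − (503 - 5q) = 21, so q' = 96.
Then pb = 503 − 5·96 = 23 and ps = 20 + 0.25·96 = 44.
Buyers' price falls by p* − pb = 43 − 23 = 20; sellers' price rises by ps − p* = 44 − 43 = 1.
So producers capture 1/21 = 1/21 of each unit of subsidy.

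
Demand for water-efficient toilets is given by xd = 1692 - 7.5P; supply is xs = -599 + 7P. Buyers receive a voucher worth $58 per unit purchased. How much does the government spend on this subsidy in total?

Pre-subsidy: 1692 - 7.5P = -599 + 7P gives P* = 158, x* = 507.
With the rebate, buyers effectively pay Pb = Ps − 58, where Ps is the price sellers receive.
Demand in terms of Ps becomes xd = 1692 − 7.5(Ps − 58) = 2127 - 7.5Ps. Setting this equal to supply: 2127 - 7.5Ps = -599 + 7Ps, so Ps = 188.
Buyers pay Pb = 188 − 58 = 130; x' = -599 + 7·188 = 717.
Government outlay = subsidy × quantity = 58 × 717 = 41586.

Government cost = $41586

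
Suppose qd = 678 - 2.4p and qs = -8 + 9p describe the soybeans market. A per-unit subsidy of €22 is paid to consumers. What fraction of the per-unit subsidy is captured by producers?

Pre-subsidy: 678 - 2.4p = -8 + 9p gives p* = 3430/57, q* = 10138/19.
With the rebate, buyers effectively pay pb = ps − 22, where ps is the price sellers receive.
Demand in terms of ps becomes qd = 678 − 2.4(ps − 22) = 730.8 - 2.4ps. Setting this equal to supply: 730.8 - 2.4ps = -8 + 9ps, so ps = 3694/57.
Buyers pay pb = 3694/57 − 22 = 2440/57; q' = -8 + 9·(3694/57) = 10930/19.
Buyers' price falls by p* − pb = 3430/57 − 2440/57 = 330/19; sellers' price rises by ps − p* = 3694/57 − 3430/57 = 88/19.
So producers capture (88/19)/22 = 4/19 of each unit of subsidy.

Producer share = 4/19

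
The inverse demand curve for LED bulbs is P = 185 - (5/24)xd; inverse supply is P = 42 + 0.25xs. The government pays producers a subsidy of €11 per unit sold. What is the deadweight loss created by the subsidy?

Pre-subsidy: 185 - (5/24)x = 42 + 0.25x gives x* = 312 and P* = 120.
With the subsidy, sellers receive Ps = Pb + 11 for each unit, where Pb is the price buyers pay.
On the curves, Pb = 185 - (5/24)x and Ps = 42 + 0.25x; the wedge Ps − Pb = 11 gives 42 + 0.25x − (185 - (5/24)x) = 11, so x' = 336.
Then Pb = 185 − (5/24)·336 = 115 and Ps = 42 + 0.25·336 = 126.
The subsidy expands output by 336 − 312 = 24 past the efficient level; on those units the gap between marginal cost and willingness to pay runs from 0 up to 11.
DWL = ½ × 11 × 24 = 132.

Deadweight loss = €132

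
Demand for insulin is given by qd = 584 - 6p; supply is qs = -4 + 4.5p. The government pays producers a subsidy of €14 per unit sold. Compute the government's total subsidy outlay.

Pre-subsidy: 584 - 6p = -4 + 4.5p gives p* = 56, q* = 248.
With the subsidy, sellers receive ps = pb + 14 for each unit, where pb is the price buyers pay.
Supply in terms of pb becomes qs = -4 + 4.5(pb + 14) = 59 + 4.5pb. Setting this equal to demand: 584 - 6pb = 59 + 4.5pb, so pb = 50.
Sellers receive ps = 50 + 14 = 64; q' = 584 − 6·50 = 284.
Government outlay = subsidy × quantity = 14 × 284 = 3976.

Government cost = €3976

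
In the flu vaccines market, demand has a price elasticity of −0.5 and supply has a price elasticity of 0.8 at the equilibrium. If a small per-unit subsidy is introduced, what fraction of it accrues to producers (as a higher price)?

For a small subsidy around the equilibrium, the benefit split depends on the relative slopes, which at a point are proportional to the elasticities.
Buyer share = εs/(εs + |εd|) = 0.8/(0.8 + 0.5) = 8/13; seller share = |εd|/(εs + |εd|) = 5/13.
So producers capture 5/13 of the subsidy.

Producer share = 5/13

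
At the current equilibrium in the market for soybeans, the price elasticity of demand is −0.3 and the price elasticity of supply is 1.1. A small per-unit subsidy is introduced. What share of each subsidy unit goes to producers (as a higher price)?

For a small subsidy around the equilibrium, the benefit split depends on the relative slopes, which at a point are proportional to the elasticities.
Buyer share = εs/(εs + |εd|) = 1.1/(1.1 + 0.3) = 11/14; seller share = |εd|/(εs + |εd|) = 3/14.
So producers capture 3/14 of the subsidy.

Producer share = 3/14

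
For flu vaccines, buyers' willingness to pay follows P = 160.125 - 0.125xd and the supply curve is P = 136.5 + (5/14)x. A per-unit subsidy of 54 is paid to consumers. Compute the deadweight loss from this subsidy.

Deadweight loss = 3024

Pre-subsidy: 160.125 - 0.125x = 136.5 + (5/14)x gives x* = 49 and P* = 154.
With the rebate, buyers effectively pay Pb = Ps − 54, where Ps is the price sellers receive.
On the curves, Pb = 160.125 - 0.125x and Ps = 136.5 + (5/14)x; the wedge Ps − Pb = 54 gives 136.5 + (5/14)x − (160.125 - 0.125x) = 54, so x' = 161.
Then Pb = 160.125 − 0.125·161 = 140 and Ps = 136.5 + (5/14)·161 = 194.
The subsidy expands output by 161 − 49 = 112 past the efficient level; on those units the gap between marginal cost and willingness to pay runs from 0 up to 54.
DWL = ½ × 54 × 112 = 3024.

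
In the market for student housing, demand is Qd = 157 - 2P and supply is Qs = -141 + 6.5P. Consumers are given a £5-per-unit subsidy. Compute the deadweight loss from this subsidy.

Deadweight loss = 325/17

Pre-subsidy: 157 - 2P = -141 + 6.5P gives P* = 596/17, Q* = 1477/17.
With the rebate, buyers effectively pay Pb = Ps − 5, where Ps is the price sellers receive.
Demand in terms of Ps becomes Qd = 157 − 2(Ps − 5) = 167 - 2Ps. Setting this equal to supply: 167 - 2Ps = -141 + 6.5Ps, so Ps = 616/17.
Buyers pay Pb = 616/17 − 5 = 531/17; Q' = -141 + 6.5·(616/17) = 1607/17.
The subsidy expands output by 1607/17 − 1477/17 = 130/17 past the efficient level; on those units the gap between marginal cost and willingness to pay runs from 0 up to 5.
DWL = ½ × 5 × 130/17 = 325/17.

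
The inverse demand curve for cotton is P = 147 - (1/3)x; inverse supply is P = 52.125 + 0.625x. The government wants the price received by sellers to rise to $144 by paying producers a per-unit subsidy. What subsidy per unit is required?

At a seller price of 144, quantity supplied is -83.4 + 1.6·144 = 147.
Buyers absorb 147 only when they pay Pb = 147 − (1/3)·147 = 98.
s = Ps − Pb = 144 − 98 = 46.

Required subsidy s = $46 per unit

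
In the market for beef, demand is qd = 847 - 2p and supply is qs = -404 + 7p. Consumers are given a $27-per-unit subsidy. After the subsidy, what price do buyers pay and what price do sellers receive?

Buyers pay $118; sellers receive $145

Pre-subsidy: 847 - 2p = -404 + 7p gives p* = 139, q* = 569.
With the rebate, buyers effectively pay pb = ps − 27, where ps is the price sellers receive.
Demand in terms of ps becomes qd = 847 − 2(ps − 27) = 901 - 2ps. Setting this equal to supply: 901 - 2ps = -404 + 7ps, so ps = 145.
Buyers pay pb = 145 − 27 = 118; q' = -404 + 7·145 = 611.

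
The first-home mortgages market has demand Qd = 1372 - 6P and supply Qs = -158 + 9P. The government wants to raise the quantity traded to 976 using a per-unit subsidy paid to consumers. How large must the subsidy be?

Required subsidy s = 60 per unit

At Q = 976, invert demand for the buyer price: Pb = (1372 − 976)/6 = 66; invert supply for the seller price: Ps = (976 − (-158))/9 = 126.
The subsidy must fill the gap: s = Ps − Pb = 126 − 66 = 60.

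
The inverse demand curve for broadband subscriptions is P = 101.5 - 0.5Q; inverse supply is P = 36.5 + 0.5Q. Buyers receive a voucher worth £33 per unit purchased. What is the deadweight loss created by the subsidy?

Deadweight loss = £544.5

Pre-subsidy: 101.5 - 0.5Q = 36.5 + 0.5Q gives Q* = 65 and P* = 69.
With the rebate, buyers effectively pay Pb = Ps − 33, where Ps is the price sellers receive.
On the curves, Pb = 101.5 - 0.5Q and Ps = 36.5 + 0.5Q; the wedge Ps − Pb = 33 gives 36.5 + 0.5Q − (101.5 - 0.5Q) = 33, so Q' = 98.
Then Pb = 101.5 − 0.5·98 = 52.5 and Ps = 36.5 + 0.5·98 = 85.5.
The subsidy expands output by 98 − 65 = 33 past the efficient level; on those units the gap between marginal cost and willingness to pay runs from 0 up to 33.
DWL = ½ × 33 × 33 = 544.5.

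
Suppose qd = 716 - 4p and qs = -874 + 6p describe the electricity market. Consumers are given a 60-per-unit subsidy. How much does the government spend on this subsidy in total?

Pre-subsidy: 716 - 4p = -874 + 6p gives p* = 159, q* = 80.
With the rebate, buyers effectively pay pb = ps − 60, where ps is the price sellers receive.
Demand in terms of ps becomes qd = 716 − 4(ps − 60) = 956 - 4ps. Setting this equal to supply: 956 - 4ps = -874 + 6ps, so ps = 183.
Buyers pay pb = 183 − 60 = 123; q' = -874 + 6·183 = 224.
Government outlay = subsidy × quantity = 60 × 224 = 13440.

Government cost = 13440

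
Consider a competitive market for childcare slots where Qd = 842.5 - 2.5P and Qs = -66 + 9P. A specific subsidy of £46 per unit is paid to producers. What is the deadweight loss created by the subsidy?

Pre-subsidy: 842.5 - 2.5P = -66 + 9P gives P* = 79, Q* = 645.
With the subsidy, sellers receive Ps = Pb + 46 for each unit, where Pb is the price buyers pay.
Supply in terms of Pb becomes Qs = -66 + 9(Pb + 46) = 348 + 9Pb. Setting this equal to demand: 842.5 - 2.5Pb = 348 + 9Pb, so Pb = 43.
Sellers receive Ps = 43 + 46 = 89; Q' = 842.5 − 2.5·43 = 735.
The subsidy expands output by 735 − 645 = 90 past the efficient level; on those units the gap between marginal cost and willingness to pay runs from 0 up to 46.
DWL = ½ × 46 × 90 = 2070.

Deadweight loss = £2070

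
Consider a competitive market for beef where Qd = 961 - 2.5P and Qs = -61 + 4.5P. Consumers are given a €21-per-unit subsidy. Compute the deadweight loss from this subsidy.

Deadweight loss = €354.375

Pre-subsidy: 961 - 2.5P = -61 + 4.5P gives P* = 146, Q* = 596.
With the rebate, buyers effectively pay Pb = Ps − 21, where Ps is the price sellers receive.
Demand in terms of Ps becomes Qd = 961 − 2.5(Ps − 21) = 1013.5 - 2.5Ps. Setting this equal to supply: 1013.5 - 2.5Ps = -61 + 4.5Ps, so Ps = 153.5.
Buyers pay Pb = 153.5 − 21 = 132.5; Q' = -61 + 4.5·153.5 = 629.75.
The subsidy expands output by 629.75 − 596 = 33.75 past the efficient level; on those units the gap between marginal cost and willingness to pay runs from 0 up to 21.
DWL = ½ × 21 × 33.75 = 354.375.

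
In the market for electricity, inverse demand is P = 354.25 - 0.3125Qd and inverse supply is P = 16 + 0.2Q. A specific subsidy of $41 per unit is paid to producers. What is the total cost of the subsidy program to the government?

Pre-subsidy: 354.25 - 0.3125Q = 16 + 0.2Q gives Q* = 660 and P* = 148.
With the subsidy, sellers receive Ps = Pb + 41 for each unit, where Pb is the price buyers pay.
On the curves, Pb = 354.25 - 0.3125Q and Ps = 16 + 0.2Q; the wedge Ps − Pb = 41 gives 16 + 0.2Q − (354.25 - 0.3125Q) = 41, so Q' = 740.
Then Pb = 354.25 − 0.3125·740 = 123 and Ps = 16 + 0.2·740 = 164.
Government outlay = subsidy × quantity = 41 × 740 = 30340.

Government cost = $30340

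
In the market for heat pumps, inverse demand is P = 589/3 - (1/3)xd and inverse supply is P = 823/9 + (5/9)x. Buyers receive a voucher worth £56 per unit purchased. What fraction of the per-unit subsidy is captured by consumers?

Pre-subsidy: 589/3 - (1/3)x = 823/9 + (5/9)x gives x* = 118 and P* = 157.
With the rebate, buyers effectively pay Pb = Ps − 56, where Ps is the price sellers receive.
On the curves, Pb = 589/3 - (1/3)x and Ps = 823/9 + (5/9)x; the wedge Ps − Pb = 56 gives 823/9 + (5/9)x − (589/3 - (1/3)x) = 56, so x' = 181.
Then Pb = 589/3 − (1/3)·181 = 136 and Ps = 823/9 + (5/9)·181 = 192.
Buyers' price falls by P* − Pb = 157 − 136 = 21; sellers' price rises by Ps − P* = 192 − 157 = 35.
So consumers capture 21/56 = 0.375 of each unit of subsidy.

Consumer share = 0.375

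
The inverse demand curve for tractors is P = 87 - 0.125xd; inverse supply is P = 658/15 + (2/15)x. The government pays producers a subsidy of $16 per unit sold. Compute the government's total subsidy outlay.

Government cost = 113536/31

Pre-subsidy: 87 - 0.125x = 658/15 + (2/15)x gives x* = 5176/31 and P* = 2050/31.
With the subsidy, sellers receive Ps = Pb + 16 for each unit, where Pb is the price buyers pay.
On the curves, Pb = 87 - 0.125x and Ps = 658/15 + (2/15)x; the wedge Ps − Pb = 16 gives 658/15 + (2/15)x − (87 - 0.125x) = 16, so x' = 7096/31.
Then Pb = 87 − 0.125·(7096/31) = 1810/31 and Ps = 658/15 + (2/15)·(7096/31) = 2306/31.
Government outlay = subsidy × quantity = 16 × 7096/31 = 113536/31.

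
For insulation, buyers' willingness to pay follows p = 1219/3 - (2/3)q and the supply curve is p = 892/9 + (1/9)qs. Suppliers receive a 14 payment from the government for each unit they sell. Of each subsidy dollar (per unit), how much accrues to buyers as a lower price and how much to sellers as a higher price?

Buyers gain 12 per unit; sellers gain 2 per unit

Pre-subsidy: 1219/3 - (2/3)q = 892/9 + (1/9)q gives q* = 395 and p* = 143.
With the subsidy, sellers receive ps = pb + 14 for each unit, where pb is the price buyers pay.
On the curves, pb = 1219/3 - (2/3)q and ps = 892/9 + (1/9)q; the wedge ps − pb = 14 gives 892/9 + (1/9)q − (1219/3 - (2/3)q) = 14, so q' = 413.
Then pb = 1219/3 − (2/3)·413 = 131 and ps = 892/9 + (1/9)·413 = 145.
Buyers' price falls by p* − pb = 143 − 131 = 12; sellers' price rises by ps − p* = 145 − 143 = 2.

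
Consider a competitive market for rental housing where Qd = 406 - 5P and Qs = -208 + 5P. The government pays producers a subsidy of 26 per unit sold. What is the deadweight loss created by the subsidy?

Deadweight loss = 845

Pre-subsidy: 406 - 5P = -208 + 5P gives P* = 61.4, Q* = 99.
With the subsidy, sellers receive Ps = Pb + 26 for each unit, where Pb is the price buyers pay.
Supply in terms of Pb becomes Qs = -208 + 5(Pb + 26) = -78 + 5Pb. Setting this equal to demand: 406 - 5Pb = -78 + 5Pb, so Pb = 48.4.
Sellers receive Ps = 48.4 + 26 = 74.4; Q' = 406 − 5·48.4 = 164.
The subsidy expands output by 164 − 99 = 65 past the efficient level; on those units the gap between marginal cost and willingness to pay runs from 0 up to 26.
DWL = ½ × 26 × 65 = 845.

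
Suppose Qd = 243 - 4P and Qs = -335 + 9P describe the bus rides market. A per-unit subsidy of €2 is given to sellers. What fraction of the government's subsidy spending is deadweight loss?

Pre-subsidy: 243 - 4P = -335 + 9P gives P* = 578/13, Q* = 847/13.
With the subsidy, sellers receive Ps = Pb + 2 for each unit, where Pb is the price buyers pay.
Supply in terms of Pb becomes Qs = -335 + 9(Pb + 2) = -317 + 9Pb. Setting this equal to demand: 243 - 4Pb = -317 + 9Pb, so Pb = 560/13.
Sellers receive Ps = 560/13 + 2 = 586/13; Q' = 243 − 4·(560/13) = 919/13.
ΔCS = ½(847/13 + 919/13)(578/13 − 560/13) = 15894/169; ΔPS = ½(847/13 + 919/13)(586/13 − 578/13) = 7064/169.
Government spending = 2 × 919/13 = 1838/13.
DWL = ½ × 2 × (919/13 − 847/13) = 72/13; fraction = (72/13) / (1838/13) = 36/919.

DWL / government spending = 36/919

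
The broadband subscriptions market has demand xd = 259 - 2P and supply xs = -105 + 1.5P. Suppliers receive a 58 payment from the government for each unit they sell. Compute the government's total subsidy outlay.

Pre-subsidy: 259 - 2P = -105 + 1.5P gives P* = 104, x* = 51.
With the subsidy, sellers receive Ps = Pb + 58 for each unit, where Pb is the price buyers pay.
Supply in terms of Pb becomes xs = -105 + 1.5(Pb + 58) = -18 + 1.5Pb. Setting this equal to demand: 259 - 2Pb = -18 + 1.5Pb, so Pb = 554/7.
Sellers receive Ps = 554/7 + 58 = 960/7; x' = 259 − 2·(554/7) = 705/7.
Government outlay = subsidy × quantity = 58 × 705/7 = 40890/7.

Government cost = 40890/7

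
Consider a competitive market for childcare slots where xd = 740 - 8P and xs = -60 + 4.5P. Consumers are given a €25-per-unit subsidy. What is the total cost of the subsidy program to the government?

Pre-subsidy: 740 - 8P = -60 + 4.5P gives P* = 64, x* = 228.
With the rebate, buyers effectively pay Pb = Ps − 25, where Ps is the price sellers receive.
Demand in terms of Ps becomes xd = 740 − 8(Ps − 25) = 940 - 8Ps. Setting this equal to supply: 940 - 8Ps = -60 + 4.5Ps, so Ps = 80.
Buyers pay Pb = 80 − 25 = 55; x' = -60 + 4.5·80 = 300.
Government outlay = subsidy × quantity = 25 × 300 = 7500.

Government cost = €7500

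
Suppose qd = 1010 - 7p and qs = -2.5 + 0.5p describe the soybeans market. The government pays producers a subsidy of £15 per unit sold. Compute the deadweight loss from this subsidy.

Pre-subsidy: 1010 - 7p = -2.5 + 0.5p gives p* = 135, q* = 65.
With the subsidy, sellers receive ps = pb + 15 for each unit, where pb is the price buyers pay.
Supply in terms of pb becomes qs = -2.5 + 0.5(pb + 15) = 5 + 0.5pb. Setting this equal to demand: 1010 - 7pb = 5 + 0.5pb, so pb = 134.
Sellers receive ps = 134 + 15 = 149; q' = 1010 − 7·134 = 72.
The subsidy expands output by 72 − 65 = 7 past the efficient level; on those units the gap between marginal cost and willingness to pay runs from 0 up to 15.
DWL = ½ × 15 × 7 = 52.5.

Deadweight loss = £52.5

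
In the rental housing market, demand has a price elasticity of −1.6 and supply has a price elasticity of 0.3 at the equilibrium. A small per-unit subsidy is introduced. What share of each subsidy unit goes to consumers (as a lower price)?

Consumer share = 3/19

For a small subsidy around the equilibrium, the benefit split depends on the relative slopes, which at a point are proportional to the elasticities.
Buyer share = εs/(εs + |εd|) = 0.3/(0.3 + 1.6) = 3/19; seller share = |εd|/(εs + |εd|) = 16/19.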